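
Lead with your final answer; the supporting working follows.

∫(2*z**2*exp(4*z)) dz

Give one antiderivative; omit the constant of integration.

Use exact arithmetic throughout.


The answer is z**2*exp(4*z)/2 - z*exp(4*z)/4 + exp(4*z)/16.
Step 1. Integrate ∫(2*z**2*exp(4*z)) dz by parts with u = z**2, dv = (2*exp(4*z)) dz, so v = exp(4*z)/2: now z**2*exp(4*z)/2 + ∫(-z*exp(4*z)) dz.
Step 2. Integrate ∫(-z*exp(4*z)) dz by parts with u = z, dv = (-exp(4*z)) dz, so v = -exp(4*z)/4: now z**2*exp(4*z)/2 - z*exp(4*z)/4 + ∫(exp(4*z)/4) dz.
Step 3. Evaluate the standard form: now z**2*exp(4*z)/2 - z*exp(4*z)/4 + exp(4*z)/16.
Answer: z**2*exp(4*z)/2 - z*exp(4*z)/4 + exp(4*z)/16.


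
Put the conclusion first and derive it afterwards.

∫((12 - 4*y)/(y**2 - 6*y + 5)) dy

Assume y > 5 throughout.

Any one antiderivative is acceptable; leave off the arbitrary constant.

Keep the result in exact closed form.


The answer is -2*log(y - 5) - 2*log(y - 1).
Step 1. Decompose ∫((12 - 4*y)/(y**2 - 6*y + 5)) dy by partial fractions, (12 - 4*y)/(y**2 - 6*y + 5) = -2/(y - 1) - 2/(y - 5): now ∫(-2/(y - 5)) dy + ∫(-2/(y - 1)) dy.
Step 2. Evaluate the standard form [assuming y > 1]: now -2*log(y - 1) + ∫(-2/(y - 5)) dy.
Step 3. Evaluate the standard form [assuming y > 5]: now -2*log(y - 5) - 2*log(y - 1).
Answer: -2*log(y - 5) - 2*log(y - 1).


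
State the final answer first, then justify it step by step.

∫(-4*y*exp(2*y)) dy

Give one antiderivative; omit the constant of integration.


The answer is -2*y*exp(2*y) + exp(2*y).
Step 1. Integrate ∫(-4*y*exp(2*y)) dy by parts with u = y, dv = (-4*exp(2*y)) dy, so v = -2*exp(2*y): now -2*y*exp(2*y) + ∫(2*exp(2*y)) dy.
Step 2. Evaluate the standard form: now -2*y*exp(2*y) + exp(2*y).
Answer: -2*y*exp(2*y) + exp(2*y).


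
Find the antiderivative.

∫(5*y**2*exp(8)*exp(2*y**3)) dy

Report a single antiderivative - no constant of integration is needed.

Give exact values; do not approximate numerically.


Answer: 5*exp(2*y**3 + 8)/6.


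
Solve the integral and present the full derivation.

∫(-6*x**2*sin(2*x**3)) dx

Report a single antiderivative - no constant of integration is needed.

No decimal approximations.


Step 1. Substitute u = x**3, turning ∫(-6*x**2*sin(2*x**3)) dx into ∫(-2*sin(2*u)) du: now ∫(-2*sin(2*u)) du.
Step 2. Evaluate the standard form: now cos(2*u).
Step 3. Substitute back u = x**3: now cos(2*x**3).
Answer: cos(2*x**3).


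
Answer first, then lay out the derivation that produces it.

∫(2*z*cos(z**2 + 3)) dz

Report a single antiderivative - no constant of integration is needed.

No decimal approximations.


The answer is sin(z**2 + 3).
Step 1. Substitute u = z**2 + 3, turning ∫(2*z*cos(z**2 + 3)) dz into ∫(cos(u)) du: now ∫(cos(u)) du.
Step 2. Evaluate the standard form: now sin(u).
Step 3. Substitute back u = z**2 + 3: now sin(z**2 + 3).
Answer: sin(z**2 + 3).


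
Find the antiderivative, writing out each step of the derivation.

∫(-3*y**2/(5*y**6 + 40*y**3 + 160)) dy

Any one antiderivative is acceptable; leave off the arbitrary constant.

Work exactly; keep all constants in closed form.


Step 1. Substitute u = y**3 + 4, turning ∫(-3*y**2/(5*y**6 + 40*y**3 + 160)) dy into ∫(-1/(5*(u**2 + 16))) du: now ∫(-1/(5*(u**2 + 16))) du.
Step 2. Evaluate the standard form: now -atan(u/4)/20.
Step 3. Substitute back u = y**3 + 4: now -atan(y**3/4 + 1)/20.
Answer: -atan(y**3/4 + 1)/20.


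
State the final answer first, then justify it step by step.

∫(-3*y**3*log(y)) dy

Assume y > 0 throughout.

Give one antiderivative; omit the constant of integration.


The answer is -3*y**4*log(y)/4 + 3*y**4/16.
Step 1. Integrate ∫(-3*y**3*log(y)) dy by parts with u = log(y), dv = (-3*y**3) dy, so v = -3*y**4/4 [assuming y > 0]: now -3*y**4*log(y)/4 + ∫(3*y**3/4) dy.
Step 2. Evaluate the standard form: now -3*y**4*log(y)/4 + 3*y**4/16.
Answer: -3*y**4*log(y)/4 + 3*y**4/16.


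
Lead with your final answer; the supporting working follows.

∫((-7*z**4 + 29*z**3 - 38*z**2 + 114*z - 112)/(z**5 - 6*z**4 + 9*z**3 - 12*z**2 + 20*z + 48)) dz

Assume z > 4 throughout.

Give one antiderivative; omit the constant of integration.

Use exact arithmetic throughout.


The answer is -2*log(z - 4) - 2*log(z - 3) - 3*log(z + 1) - atan(z/2).
Step 1. Decompose ∫((-7*z**4 + 29*z**3 - 38*z**2 + 114*z - 112)/(z**5 - 6*z**4 + 9*z**3 - 12*z**2 + 20*z + 48)) dz by partial fractions, (-7*z**4 + 29*z**3 - 38*z**2 + 114*z - 112)/(z**5 - 6*z**4 + 9*z**3 - 12*z**2 + 20*z + 48) = -2/(z**2 + 4) - 3/(z + 1) - 2/(z - 3) - 2/(z - 4): now ∫(-2/(z - 4)) dz + ∫(-2/(z - 3)) dz + ∫(-3/(z + 1)) dz + ∫(-2/(z**2 + 4)) dz.
Step 2. Evaluate the standard form [assuming z > -1]: now -3*log(z + 1) + ∫(-2/(z - 4)) dz + ∫(-2/(z - 3)) dz + ∫(-2/(z**2 + 4)) dz.
Step 3. Evaluate the standard form [assuming z > 3]: now -2*log(z - 3) - 3*log(z + 1) + ∫(-2/(z - 4)) dz + ∫(-2/(z**2 + 4)) dz.
Step 4. Evaluate the standard form [assuming z > 4]: now -2*log(z - 4) - 2*log(z - 3) - 3*log(z + 1) + ∫(-2/(z**2 + 4)) dz.
Step 5. Evaluate the standard form: now -2*log(z - 4) - 2*log(z - 3) - 3*log(z + 1) - atan(z/2).
Answer: -2*log(z - 4) - 2*log(z - 3) - 3*log(z + 1) - atan(z/2).


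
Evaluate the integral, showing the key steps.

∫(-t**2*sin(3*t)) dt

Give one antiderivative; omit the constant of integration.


Step 1. Integrate ∫(-t**2*sin(3*t)) dt by parts with u = t**2, dv = (-sin(3*t)) dt, so v = cos(3*t)/3: now t**2*cos(3*t)/3 + ∫(-2*t*cos(3*t)/3) dt.
Step 2. Integrate ∫(-2*t*cos(3*t)/3) dt by parts with u = t, dv = (-2*cos(3*t)/3) dt, so v = -2*sin(3*t)/9: now t**2*cos(3*t)/3 - 2*t*sin(3*t)/9 + ∫(2*sin(3*t)/9) dt.
Step 3. Evaluate the standard form: now t**2*cos(3*t)/3 - 2*t*sin(3*t)/9 - 2*cos(3*t)/27.
Answer: t**2*cos(3*t)/3 - 2*t*sin(3*t)/9 - 2*cos(3*t)/27.


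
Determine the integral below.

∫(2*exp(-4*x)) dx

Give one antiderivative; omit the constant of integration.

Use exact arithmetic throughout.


Answer: -exp(-4*x)/2.


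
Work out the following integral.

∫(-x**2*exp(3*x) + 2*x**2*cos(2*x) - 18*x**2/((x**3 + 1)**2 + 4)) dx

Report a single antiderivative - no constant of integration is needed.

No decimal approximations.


Answer: -x**2*exp(3*x)/3 + x**2*sin(2*x) + 2*x*exp(3*x)/9 + x*cos(2*x) - 2*exp(3*x)/27 - sin(2*x)/2 - 3*atan(x**3/2 + 1/2).


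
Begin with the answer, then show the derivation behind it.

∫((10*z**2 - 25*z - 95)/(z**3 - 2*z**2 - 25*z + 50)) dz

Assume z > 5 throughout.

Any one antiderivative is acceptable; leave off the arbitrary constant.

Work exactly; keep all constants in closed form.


The answer is log(z - 5) + 5*log(z - 2) + 4*log(z + 5).
Step 1. Decompose ∫((10*z**2 - 25*z - 95)/(z**3 - 2*z**2 - 25*z + 50)) dz by partial fractions, (10*z**2 - 25*z - 95)/(z**3 - 2*z**2 - 25*z + 50) = 4/(z + 5) + 5/(z - 2) + 1/(z - 5): now ∫(1/(z - 5)) dz + ∫(5/(z - 2)) dz + ∫(4/(z + 5)) dz.
Step 2. Evaluate the standard form [assuming z > 5]: now log(z - 5) + ∫(5/(z - 2)) dz + ∫(4/(z + 5)) dz.
Step 3. Evaluate the standard form [assuming z > -5]: now log(z - 5) + 4*log(z + 5) + ∫(5/(z - 2)) dz.
Step 4. Evaluate the standard form [assuming z > 2]: now log(z - 5) + 5*log(z - 2) + 4*log(z + 5).
Answer: log(z - 5) + 5*log(z - 2) + 4*log(z + 5).


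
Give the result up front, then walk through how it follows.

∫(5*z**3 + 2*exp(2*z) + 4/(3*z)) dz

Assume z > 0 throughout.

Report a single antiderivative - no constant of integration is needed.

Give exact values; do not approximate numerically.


The answer is 5*z**4/4 + exp(2*z) + 4*log(z)/3.
Step 1. Rewrite: now ∫(4/(3*z)) dz + ∫(5*z**3) dz + ∫(2*exp(2*z)) dz.
Step 2. Evaluate the standard form: now exp(2*z) + ∫(4/(3*z)) dz + ∫(5*z**3) dz.
Step 3. Evaluate the standard form: now 5*z**4/4 + exp(2*z) + ∫(4/(3*z)) dz.
Step 4. Evaluate the standard form [assuming z > 0]: now 5*z**4/4 + exp(2*z) + 4*log(z)/3.
Answer: 5*z**4/4 + exp(2*z) + 4*log(z)/3.


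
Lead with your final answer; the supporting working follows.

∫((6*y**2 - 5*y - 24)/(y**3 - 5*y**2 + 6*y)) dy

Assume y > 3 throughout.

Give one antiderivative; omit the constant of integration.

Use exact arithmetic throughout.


The answer is -4*log(y) + 5*log(y - 3) + 5*log(y - 2).
Step 1. Decompose ∫((6*y**2 - 5*y - 24)/(y**3 - 5*y**2 + 6*y)) dy by partial fractions, (6*y**2 - 5*y - 24)/(y**3 - 5*y**2 + 6*y) = 5/(y - 2) + 5/(y - 3) - 4/y: now ∫(-4/y) dy + ∫(5/(y - 3)) dy + ∫(5/(y - 2)) dy.
Step 2. Evaluate the standard form [assuming y > 3]: now 5*log(y - 3) + ∫(-4/y) dy + ∫(5/(y - 2)) dy.
Step 3. Evaluate the standard form [assuming y > 0]: now -4*log(y) + 5*log(y - 3) + ∫(5/(y - 2)) dy.
Step 4. Evaluate the standard form [assuming y > 2]: now -4*log(y) + 5*log(y - 3) + 5*log(y - 2).
Answer: -4*log(y) + 5*log(y - 3) + 5*log(y - 2).


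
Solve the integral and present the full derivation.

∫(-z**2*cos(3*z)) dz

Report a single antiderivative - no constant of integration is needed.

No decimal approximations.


Step 1. Integrate ∫(-z**2*cos(3*z)) dz by parts with u = z**2, dv = (-cos(3*z)) dz, so v = -sin(3*z)/3: now -z**2*sin(3*z)/3 + ∫(2*z*sin(3*z)/3) dz.
Step 2. Integrate ∫(2*z*sin(3*z)/3) dz by parts with u = z, dv = (2*sin(3*z)/3) dz, so v = -2*cos(3*z)/9: now -z**2*sin(3*z)/3 - 2*z*cos(3*z)/9 + ∫(2*cos(3*z)/9) dz.
Step 3. Evaluate the standard form: now -z**2*sin(3*z)/3 - 2*z*cos(3*z)/9 + 2*sin(3*z)/27.
Answer: -z**2*sin(3*z)/3 - 2*z*cos(3*z)/9 + 2*sin(3*z)/27.


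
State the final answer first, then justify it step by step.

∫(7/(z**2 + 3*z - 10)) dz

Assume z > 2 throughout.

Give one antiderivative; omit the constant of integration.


The answer is log(z - 2) - log(z + 5).
Step 1. Decompose ∫(7/(z**2 + 3*z - 10)) dz by partial fractions, 7/(z**2 + 3*z - 10) = -1/(z + 5) + 1/(z - 2): now ∫(1/(z - 2)) dz + ∫(-1/(z + 5)) dz.
Step 2. Evaluate the standard form [assuming z > 2]: now log(z - 2) + ∫(-1/(z + 5)) dz.
Step 3. Evaluate the standard form [assuming z > -5]: now log(z - 2) - log(z + 5).
Answer: log(z - 2) - log(z + 5).


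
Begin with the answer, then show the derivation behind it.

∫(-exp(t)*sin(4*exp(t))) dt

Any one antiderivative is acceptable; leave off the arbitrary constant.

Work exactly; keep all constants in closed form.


The answer is cos(4*exp(t))/4.
Step 1. Substitute u = exp(t), turning ∫(-exp(t)*sin(4*exp(t))) dt into ∫(-sin(4*u)) du: now ∫(-sin(4*u)) du.
Step 2. Evaluate the standard form: now cos(4*u)/4.
Step 3. Substitute back u = exp(t): now cos(4*exp(t))/4.
Answer: cos(4*exp(t))/4.


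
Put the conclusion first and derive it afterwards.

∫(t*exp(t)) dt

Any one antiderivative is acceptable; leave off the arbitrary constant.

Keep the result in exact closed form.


The answer is t*exp(t) - exp(t).
Step 1. Integrate ∫(t*exp(t)) dt by parts with u = t, dv = (exp(t)) dt, so v = exp(t): now t*exp(t) + ∫(-exp(t)) dt.
Step 2. Evaluate the standard form: now t*exp(t) - exp(t).
Answer: t*exp(t) - exp(t).


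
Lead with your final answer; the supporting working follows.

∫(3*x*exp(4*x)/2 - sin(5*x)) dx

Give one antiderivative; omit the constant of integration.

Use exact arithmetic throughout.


The answer is 3*x*exp(4*x)/8 - 3*exp(4*x)/32 + cos(5*x)/5.
Step 1. Rewrite: now ∫(3*x*exp(4*x)/2) dx + ∫(-sin(5*x)) dx.
Step 2. Evaluate the standard form: now cos(5*x)/5 + ∫(3*x*exp(4*x)/2) dx.
Step 3. Integrate ∫(3*x*exp(4*x)/2) dx by parts with u = x, dv = (3*exp(4*x)/2) dx, so v = 3*exp(4*x)/8: now 3*x*exp(4*x)/8 + cos(5*x)/5 + ∫(-3*exp(4*x)/8) dx.
Step 4. Evaluate the standard form: now 3*x*exp(4*x)/8 - 3*exp(4*x)/32 + cos(5*x)/5.
Answer: 3*x*exp(4*x)/8 - 3*exp(4*x)/32 + cos(5*x)/5.


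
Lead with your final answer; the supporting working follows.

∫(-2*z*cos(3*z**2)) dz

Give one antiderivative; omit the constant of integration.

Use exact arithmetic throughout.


The answer is -sin(3*z**2)/3.
Step 1. Substitute u = z**2, turning ∫(-2*z*cos(3*z**2)) dz into ∫(-cos(3*u)) du: now ∫(-cos(3*u)) du.
Step 2. Evaluate the standard form: now -sin(3*u)/3.
Step 3. Substitute back u = z**2: now -sin(3*z**2)/3.
Answer: -sin(3*z**2)/3.


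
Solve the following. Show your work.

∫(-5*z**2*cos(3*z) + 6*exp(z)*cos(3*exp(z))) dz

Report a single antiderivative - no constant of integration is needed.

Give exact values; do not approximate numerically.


Step 1. Rewrite: now ∫(-5*z**2*cos(3*z)) dz + ∫(6*exp(z)*cos(3*exp(z))) dz.
Step 2. Substitute u = exp(z), turning ∫(6*exp(z)*cos(3*exp(z))) dz into ∫(6*cos(3*u)) du: now ∫(-5*z**2*cos(3*z)) dz + ∫(6*cos(3*u)) du.
Step 3. Evaluate the standard form: now 2*sin(3*u) + ∫(-5*z**2*cos(3*z)) dz.
Step 4. Substitute back u = exp(z): now 2*sin(3*exp(z)) + ∫(-5*z**2*cos(3*z)) dz.
Step 5. Integrate ∫(-5*z**2*cos(3*z)) dz by parts with u = z**2, dv = (-5*cos(3*z)) dz, so v = -5*sin(3*z)/3: now -5*z**2*sin(3*z)/3 + 2*sin(3*exp(z)) + ∫(10*z*sin(3*z)/3) dz.
Step 6. Integrate ∫(10*z*sin(3*z)/3) dz by parts with u = z, dv = (10*sin(3*z)/3) dz, so v = -10*cos(3*z)/9: now -5*z**2*sin(3*z)/3 - 10*z*cos(3*z)/9 + 2*sin(3*exp(z)) + ∫(10*cos(3*z)/9) dz.
Step 7. Evaluate the standard form: now -5*z**2*sin(3*z)/3 - 10*z*cos(3*z)/9 + 10*sin(3*z)/27 + 2*sin(3*exp(z)).
Answer: -5*z**2*sin(3*z)/3 - 10*z*cos(3*z)/9 + 10*sin(3*z)/27 + 2*sin(3*exp(z)).


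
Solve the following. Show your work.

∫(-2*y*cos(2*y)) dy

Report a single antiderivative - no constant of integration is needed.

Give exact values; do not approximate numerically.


Step 1. Integrate ∫(-2*y*cos(2*y)) dy by parts with u = y, dv = (-2*cos(2*y)) dy, so v = -sin(2*y): now -y*sin(2*y) + ∫(sin(2*y)) dy.
Step 2. Evaluate the standard form: now -y*sin(2*y) - cos(2*y)/2.
Answer: -y*sin(2*y) - cos(2*y)/2.


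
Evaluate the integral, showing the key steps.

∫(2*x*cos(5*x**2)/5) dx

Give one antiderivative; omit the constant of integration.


Step 1. Substitute u = x**2, turning ∫(2*x*cos(5*x**2)/5) dx into ∫(cos(5*u)/5) du: now ∫(cos(5*u)/5) du.
Step 2. Evaluate the standard form: now sin(5*u)/25.
Step 3. Substitute back u = x**2: now sin(5*x**2)/25.
Answer: sin(5*x**2)/25.


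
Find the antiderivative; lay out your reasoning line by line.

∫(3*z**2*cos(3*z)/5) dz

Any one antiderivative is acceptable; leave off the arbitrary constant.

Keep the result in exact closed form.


Step 1. Integrate ∫(3*z**2*cos(3*z)/5) dz by parts with u = z**2, dv = (3*cos(3*z)/5) dz, so v = sin(3*z)/5: now z**2*sin(3*z)/5 + ∫(-2*z*sin(3*z)/5) dz.
Step 2. Integrate ∫(-2*z*sin(3*z)/5) dz by parts with u = z, dv = (-2*sin(3*z)/5) dz, so v = 2*cos(3*z)/15: now z**2*sin(3*z)/5 + 2*z*cos(3*z)/15 + ∫(-2*cos(3*z)/15) dz.
Step 3. Evaluate the standard form: now z**2*sin(3*z)/5 + 2*z*cos(3*z)/15 - 2*sin(3*z)/45.
Answer: z**2*sin(3*z)/5 + 2*z*cos(3*z)/15 - 2*sin(3*z)/45.


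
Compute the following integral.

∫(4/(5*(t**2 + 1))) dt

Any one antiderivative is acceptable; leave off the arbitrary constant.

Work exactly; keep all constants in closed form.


Answer: 4*atan(t)/5.


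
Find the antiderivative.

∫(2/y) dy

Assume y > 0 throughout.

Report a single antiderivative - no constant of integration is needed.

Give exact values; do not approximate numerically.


Answer: 2*log(y).


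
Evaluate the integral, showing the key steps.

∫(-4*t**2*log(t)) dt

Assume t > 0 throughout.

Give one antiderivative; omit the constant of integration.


Step 1. Integrate ∫(-4*t**2*log(t)) dt by parts with u = log(t), dv = (-4*t**2) dt, so v = -4*t**3/3 [assuming t > 0]: now -4*t**3*log(t)/3 + ∫(4*t**2/3) dt.
Step 2. Evaluate the standard form: now -4*t**3*log(t)/3 + 4*t**3/9.
Answer: -4*t**3*log(t)/3 + 4*t**3/9.


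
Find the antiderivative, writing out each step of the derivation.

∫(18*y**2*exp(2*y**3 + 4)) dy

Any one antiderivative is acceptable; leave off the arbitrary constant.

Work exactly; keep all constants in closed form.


Step 1. Substitute u = y**3 + 2, turning ∫(18*y**2*exp(2*y**3 + 4)) dy into ∫(6*exp(2*u)) du: now ∫(6*exp(2*u)) du.
Step 2. Evaluate the standard form: now 3*exp(2*u).
Step 3. Substitute back u = y**3 + 2: now 3*exp(2*y**3 + 4).
Answer: 3*exp(2*y**3 + 4).


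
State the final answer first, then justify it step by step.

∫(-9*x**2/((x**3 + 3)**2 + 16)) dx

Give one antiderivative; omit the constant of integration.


The answer is -3*atan(x**3/4 + 3/4)/4.
Step 1. Substitute u = x**3 + 3, turning ∫(-9*x**2/((x**3 + 3)**2 + 16)) dx into ∫(-3/(u**2 + 16)) du: now ∫(-3/(u**2 + 16)) du.
Step 2. Evaluate the standard form: now -3*atan(u/4)/4.
Step 3. Substitute back u = x**3 + 3: now -3*atan(x**3/4 + 3/4)/4.
Answer: -3*atan(x**3/4 + 3/4)/4.


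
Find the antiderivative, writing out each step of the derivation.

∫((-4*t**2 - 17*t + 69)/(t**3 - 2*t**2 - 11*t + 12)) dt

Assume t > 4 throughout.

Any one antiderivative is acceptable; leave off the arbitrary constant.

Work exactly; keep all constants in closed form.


Step 1. Decompose ∫((-4*t**2 - 17*t + 69)/(t**3 - 2*t**2 - 11*t + 12)) dt by partial fractions, (-4*t**2 - 17*t + 69)/(t**3 - 2*t**2 - 11*t + 12) = 3/(t + 3) - 4/(t - 1) - 3/(t - 4): now ∫(-3/(t - 4)) dt + ∫(-4/(t - 1)) dt + ∫(3/(t + 3)) dt.
Step 2. Evaluate the standard form [assuming t > 1]: now -4*log(t - 1) + ∫(-3/(t - 4)) dt + ∫(3/(t + 3)) dt.
Step 3. Evaluate the standard form [assuming t > -3]: now -4*log(t - 1) + 3*log(t + 3) + ∫(-3/(t - 4)) dt.
Step 4. Evaluate the standard form [assuming t > 4]: now -3*log(t - 4) - 4*log(t - 1) + 3*log(t + 3).
Answer: -3*log(t - 4) - 4*log(t - 1) + 3*log(t + 3).


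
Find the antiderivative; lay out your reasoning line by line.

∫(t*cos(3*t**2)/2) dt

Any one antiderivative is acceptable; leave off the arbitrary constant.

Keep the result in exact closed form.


Step 1. Substitute u = t**2, turning ∫(t*cos(3*t**2)/2) dt into ∫(cos(3*u)/4) du: now ∫(cos(3*u)/4) du.
Step 2. Evaluate the standard form: now sin(3*u)/12.
Step 3. Substitute back u = t**2: now sin(3*t**2)/12.
Answer: sin(3*t**2)/12.


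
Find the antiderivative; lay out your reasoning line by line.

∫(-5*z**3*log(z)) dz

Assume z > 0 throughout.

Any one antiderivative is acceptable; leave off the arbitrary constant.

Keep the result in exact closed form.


Step 1. Integrate ∫(-5*z**3*log(z)) dz by parts with u = log(z), dv = (-5*z**3) dz, so v = -5*z**4/4 [assuming z > 0]: now -5*z**4*log(z)/4 + ∫(5*z**3/4) dz.
Step 2. Evaluate the standard form: now -5*z**4*log(z)/4 + 5*z**4/16.
Answer: -5*z**4*log(z)/4 + 5*z**4/16.


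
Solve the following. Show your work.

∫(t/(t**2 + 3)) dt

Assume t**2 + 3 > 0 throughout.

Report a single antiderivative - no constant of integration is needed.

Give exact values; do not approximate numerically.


Step 1. Substitute u = t**2 + 3, turning ∫(t/(t**2 + 3)) dt into ∫(1/(2*u)) du: now ∫(1/(2*u)) du.
Step 2. Evaluate the standard form [assuming u > 0]: now log(u)/2.
Step 3. Substitute back u = t**2 + 3: now log(t**2 + 3)/2.
Answer: log(t**2 + 3)/2.


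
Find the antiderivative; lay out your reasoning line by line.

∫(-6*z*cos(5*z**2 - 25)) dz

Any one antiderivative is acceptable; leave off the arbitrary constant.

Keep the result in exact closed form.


Step 1. Substitute u = z**2 - 5, turning ∫(-6*z*cos(5*z**2 - 25)) dz into ∫(-3*cos(5*u)) du: now ∫(-3*cos(5*u)) du.
Step 2. Evaluate the standard form: now -3*sin(5*u)/5.
Step 3. Substitute back u = z**2 - 5: now -3*sin(5*z**2 - 25)/5.
Answer: -3*sin(5*z**2 - 25)/5.


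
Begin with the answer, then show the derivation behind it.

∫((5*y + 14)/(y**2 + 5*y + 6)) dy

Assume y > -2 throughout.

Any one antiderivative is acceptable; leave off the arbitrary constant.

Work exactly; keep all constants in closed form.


The answer is 4*log(y + 2) + log(y + 3).
Step 1. Decompose ∫((5*y + 14)/(y**2 + 5*y + 6)) dy by partial fractions, (5*y + 14)/(y**2 + 5*y + 6) = 1/(y + 3) + 4/(y + 2): now ∫(4/(y + 2)) dy + ∫(1/(y + 3)) dy.
Step 2. Evaluate the standard form [assuming y > -3]: now log(y + 3) + ∫(4/(y + 2)) dy.
Step 3. Evaluate the standard form [assuming y > -2]: now 4*log(y + 2) + log(y + 3).
Answer: 4*log(y + 2) + log(y + 3).


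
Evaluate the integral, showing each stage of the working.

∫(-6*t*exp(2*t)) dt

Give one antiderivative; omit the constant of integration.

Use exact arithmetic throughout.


Step 1. Integrate ∫(-6*t*exp(2*t)) dt by parts with u = t, dv = (-6*exp(2*t)) dt, so v = -3*exp(2*t): now -3*t*exp(2*t) + ∫(3*exp(2*t)) dt.
Step 2. Evaluate the standard form: now -3*t*exp(2*t) + 3*exp(2*t)/2.
Answer: -3*t*exp(2*t) + 3*exp(2*t)/2.


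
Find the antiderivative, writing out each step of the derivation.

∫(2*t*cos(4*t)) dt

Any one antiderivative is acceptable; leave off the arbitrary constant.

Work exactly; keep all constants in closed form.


Step 1. Integrate ∫(2*t*cos(4*t)) dt by parts with u = t, dv = (2*cos(4*t)) dt, so v = sin(4*t)/2: now t*sin(4*t)/2 + ∫(-sin(4*t)/2) dt.
Step 2. Evaluate the standard form: now t*sin(4*t)/2 + cos(4*t)/8.
Answer: t*sin(4*t)/2 + cos(4*t)/8.


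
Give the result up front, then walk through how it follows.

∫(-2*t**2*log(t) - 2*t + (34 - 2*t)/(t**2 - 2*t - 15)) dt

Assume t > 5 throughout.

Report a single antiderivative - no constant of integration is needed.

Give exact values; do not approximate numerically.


The answer is -2*t**3*log(t)/3 + 2*t**3/9 - t**2 + 3*log(t - 5) - 5*log(t + 3).
Step 1. Rewrite: now ∫(-2*t) dt + ∫(-2*t**2*log(t)) dt + ∫((34 - 2*t)/(t**2 - 2*t - 15)) dt.
Step 2. Evaluate the standard form: now -t**2 + ∫(-2*t**2*log(t)) dt + ∫((34 - 2*t)/(t**2 - 2*t - 15)) dt.
Step 3. Decompose ∫((34 - 2*t)/(t**2 - 2*t - 15)) dt by partial fractions, (34 - 2*t)/(t**2 - 2*t - 15) = -5/(t + 3) + 3/(t - 5): now -t**2 + ∫(-2*t**2*log(t)) dt + ∫(3/(t - 5)) dt + ∫(-5/(t + 3)) dt.
Step 4. Evaluate the standard form [assuming t > -3]: now -t**2 - 5*log(t + 3) + ∫(-2*t**2*log(t)) dt + ∫(3/(t - 5)) dt.
Step 5. Evaluate the standard form [assuming t > 5]: now -t**2 + 3*log(t - 5) - 5*log(t + 3) + ∫(-2*t**2*log(t)) dt.
Step 6. Integrate ∫(-2*t**2*log(t)) dt by parts with u = log(t), dv = (-2*t**2) dt, so v = -2*t**3/3 [assuming t > 0]: now -2*t**3*log(t)/3 - t**2 + 3*log(t - 5) - 5*log(t + 3) + ∫(2*t**2/3) dt.
Step 7. Evaluate the standard form: now -2*t**3*log(t)/3 + 2*t**3/9 - t**2 + 3*log(t - 5) - 5*log(t + 3).
Answer: -2*t**3*log(t)/3 + 2*t**3/9 - t**2 + 3*log(t - 5) - 5*log(t + 3).


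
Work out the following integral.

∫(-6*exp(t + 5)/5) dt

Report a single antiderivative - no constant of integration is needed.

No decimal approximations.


Answer: -6*exp(t + 5)/5.


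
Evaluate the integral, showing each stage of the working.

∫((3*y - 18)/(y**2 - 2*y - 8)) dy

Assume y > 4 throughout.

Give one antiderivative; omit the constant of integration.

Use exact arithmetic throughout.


Step 1. Decompose ∫((3*y - 18)/(y**2 - 2*y - 8)) dy by partial fractions, (3*y - 18)/(y**2 - 2*y - 8) = 4/(y + 2) - 1/(y - 4): now ∫(-1/(y - 4)) dy + ∫(4/(y + 2)) dy.
Step 2. Evaluate the standard form [assuming y > 4]: now -log(y - 4) + ∫(4/(y + 2)) dy.
Step 3. Evaluate the standard form [assuming y > -2]: now -log(y - 4) + 4*log(y + 2).
Answer: -log(y - 4) + 4*log(y + 2).


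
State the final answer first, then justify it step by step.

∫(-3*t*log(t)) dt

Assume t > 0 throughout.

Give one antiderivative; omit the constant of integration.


The answer is -3*t**2*log(t)/2 + 3*t**2/4.
Step 1. Integrate ∫(-3*t*log(t)) dt by parts with u = log(t), dv = (-3*t) dt, so v = -3*t**2/2 [assuming t > 0]: now -3*t**2*log(t)/2 + ∫(3*t/2) dt.
Step 2. Evaluate the standard form: now -3*t**2*log(t)/2 + 3*t**2/4.
Answer: -3*t**2*log(t)/2 + 3*t**2/4.


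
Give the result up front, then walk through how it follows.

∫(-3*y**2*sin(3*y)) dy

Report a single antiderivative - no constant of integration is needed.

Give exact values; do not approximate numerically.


The answer is y**2*cos(3*y) - 2*y*sin(3*y)/3 - 2*cos(3*y)/9.
Step 1. Integrate ∫(-3*y**2*sin(3*y)) dy by parts with u = y**2, dv = (-3*sin(3*y)) dy, so v = cos(3*y): now y**2*cos(3*y) + ∫(-2*y*cos(3*y)) dy.
Step 2. Integrate ∫(-2*y*cos(3*y)) dy by parts with u = y, dv = (-2*cos(3*y)) dy, so v = -2*sin(3*y)/3: now y**2*cos(3*y) - 2*y*sin(3*y)/3 + ∫(2*sin(3*y)/3) dy.
Step 3. Evaluate the standard form: now y**2*cos(3*y) - 2*y*sin(3*y)/3 - 2*cos(3*y)/9.
Answer: y**2*cos(3*y) - 2*y*sin(3*y)/3 - 2*cos(3*y)/9.


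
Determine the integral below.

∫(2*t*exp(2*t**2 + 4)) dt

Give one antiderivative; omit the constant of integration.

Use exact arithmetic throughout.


Answer: exp(2*t**2 + 4)/2.


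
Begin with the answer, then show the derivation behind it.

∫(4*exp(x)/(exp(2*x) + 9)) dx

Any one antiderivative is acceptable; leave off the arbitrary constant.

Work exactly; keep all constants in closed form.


The answer is 4*atan(exp(x)/3)/3.
Step 1. Substitute u = exp(x), turning ∫(4*exp(x)/(exp(2*x) + 9)) dx into ∫(4/(u**2 + 9)) du: now ∫(4/(u**2 + 9)) du.
Step 2. Evaluate the standard form: now 4*atan(u/3)/3.
Step 3. Substitute back u = exp(x): now 4*atan(exp(x)/3)/3.
Answer: 4*atan(exp(x)/3)/3.


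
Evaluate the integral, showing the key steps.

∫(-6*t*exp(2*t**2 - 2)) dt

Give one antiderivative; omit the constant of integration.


Step 1. Substitute u = t**2 - 1, turning ∫(-6*t*exp(2*t**2 - 2)) dt into ∫(-3*exp(2*u)) du: now ∫(-3*exp(2*u)) du.
Step 2. Evaluate the standard form: now -3*exp(2*u)/2.
Step 3. Substitute back u = t**2 - 1: now -3*exp(2*t**2 - 2)/2.
Answer: -3*exp(2*t**2 - 2)/2.


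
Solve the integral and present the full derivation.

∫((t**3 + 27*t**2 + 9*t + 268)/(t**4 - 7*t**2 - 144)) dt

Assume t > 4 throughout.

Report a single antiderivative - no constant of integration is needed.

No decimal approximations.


Step 1. Decompose ∫((t**3 + 27*t**2 + 9*t + 268)/(t**4 - 7*t**2 - 144)) dt by partial fractions, (t**3 + 27*t**2 + 9*t + 268)/(t**4 - 7*t**2 - 144) = -1/(t**2 + 9) - 3/(t + 4) + 4/(t - 4): now ∫(4/(t - 4)) dt + ∫(-3/(t + 4)) dt + ∫(-1/(t**2 + 9)) dt.
Step 2. Evaluate the standard form [assuming t > -4]: now -3*log(t + 4) + ∫(4/(t - 4)) dt + ∫(-1/(t**2 + 9)) dt.
Step 3. Evaluate the standard form [assuming t > 4]: now 4*log(t - 4) - 3*log(t + 4) + ∫(-1/(t**2 + 9)) dt.
Step 4. Evaluate the standard form: now 4*log(t - 4) - 3*log(t + 4) - atan(t/3)/3.
Answer: 4*log(t - 4) - 3*log(t + 4) - atan(t/3)/3.


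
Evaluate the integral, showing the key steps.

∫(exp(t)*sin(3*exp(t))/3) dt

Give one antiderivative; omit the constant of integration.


Step 1. Substitute u = exp(t), turning ∫(exp(t)*sin(3*exp(t))/3) dt into ∫(sin(3*u)/3) du: now ∫(sin(3*u)/3) du.
Step 2. Evaluate the standard form: now -cos(3*u)/9.
Step 3. Substitute back u = exp(t): now -cos(3*exp(t))/9.
Answer: -cos(3*exp(t))/9.


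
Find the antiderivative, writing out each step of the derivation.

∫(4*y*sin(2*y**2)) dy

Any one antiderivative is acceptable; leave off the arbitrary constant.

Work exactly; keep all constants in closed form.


Step 1. Substitute u = y**2, turning ∫(4*y*sin(2*y**2)) dy into ∫(2*sin(2*u)) du: now ∫(2*sin(2*u)) du.
Step 2. Evaluate the standard form: now -cos(2*u).
Step 3. Substitute back u = y**2: now -cos(2*y**2).
Answer: -cos(2*y**2).


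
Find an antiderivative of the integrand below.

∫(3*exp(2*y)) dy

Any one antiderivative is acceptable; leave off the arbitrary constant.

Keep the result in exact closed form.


Answer: 3*exp(2*y)/2.


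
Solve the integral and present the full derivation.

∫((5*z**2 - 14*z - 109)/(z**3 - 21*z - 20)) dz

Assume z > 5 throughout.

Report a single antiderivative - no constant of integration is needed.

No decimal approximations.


Step 1. Decompose ∫((5*z**2 - 14*z - 109)/(z**3 - 21*z - 20)) dz by partial fractions, (5*z**2 - 14*z - 109)/(z**3 - 21*z - 20) = 1/(z + 4) + 5/(z + 1) - 1/(z - 5): now ∫(-1/(z - 5)) dz + ∫(5/(z + 1)) dz + ∫(1/(z + 4)) dz.
Step 2. Evaluate the standard form [assuming z > -1]: now 5*log(z + 1) + ∫(-1/(z - 5)) dz + ∫(1/(z + 4)) dz.
Step 3. Evaluate the standard form [assuming z > 5]: now -log(z - 5) + 5*log(z + 1) + ∫(1/(z + 4)) dz.
Step 4. Evaluate the standard form [assuming z > -4]: now -log(z - 5) + 5*log(z + 1) + log(z + 4).
Answer: -log(z - 5) + 5*log(z + 1) + log(z + 4).


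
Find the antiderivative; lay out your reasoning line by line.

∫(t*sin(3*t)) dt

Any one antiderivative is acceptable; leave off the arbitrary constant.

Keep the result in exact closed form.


Step 1. Integrate ∫(t*sin(3*t)) dt by parts with u = t, dv = (sin(3*t)) dt, so v = -cos(3*t)/3: now -t*cos(3*t)/3 + ∫(cos(3*t)/3) dt.
Step 2. Evaluate the standard form: now -t*cos(3*t)/3 + sin(3*t)/9.
Answer: -t*cos(3*t)/3 + sin(3*t)/9.


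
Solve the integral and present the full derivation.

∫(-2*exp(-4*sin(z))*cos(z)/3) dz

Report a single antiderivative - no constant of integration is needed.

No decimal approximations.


Step 1. Substitute u = sin(z), turning ∫(-2*exp(-4*sin(z))*cos(z)/3) dz into ∫(-2*exp(-4*u)/3) du: now ∫(-2*exp(-4*u)/3) du.
Step 2. Evaluate the standard form: now exp(-4*u)/6.
Step 3. Substitute back u = sin(z): now exp(-4*sin(z))/6.
Answer: exp(-4*sin(z))/6.


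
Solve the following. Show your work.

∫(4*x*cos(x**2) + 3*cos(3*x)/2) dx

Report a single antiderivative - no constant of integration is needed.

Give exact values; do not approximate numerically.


Step 1. Rewrite: now ∫(4*x*cos(x**2)) dx + ∫(3*cos(3*x)/2) dx.
Step 2. Evaluate the standard form: now sin(3*x)/2 + ∫(4*x*cos(x**2)) dx.
Step 3. Substitute u = x**2, turning ∫(4*x*cos(x**2)) dx into ∫(2*cos(u)) du: now sin(3*x)/2 + ∫(2*cos(u)) du.
Step 4. Evaluate the standard form: now 2*sin(u) + sin(3*x)/2.
Step 5. Substitute back u = x**2: now sin(3*x)/2 + 2*sin(x**2).
Answer: sin(3*x)/2 + 2*sin(x**2).


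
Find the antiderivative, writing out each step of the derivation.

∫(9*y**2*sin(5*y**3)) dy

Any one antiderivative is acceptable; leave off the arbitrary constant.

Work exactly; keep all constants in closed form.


Step 1. Substitute u = y**3, turning ∫(9*y**2*sin(5*y**3)) dy into ∫(3*sin(5*u)) du: now ∫(3*sin(5*u)) du.
Step 2. Evaluate the standard form: now -3*cos(5*u)/5.
Step 3. Substitute back u = y**3: now -3*cos(5*y**3)/5.
Answer: -3*cos(5*y**3)/5.


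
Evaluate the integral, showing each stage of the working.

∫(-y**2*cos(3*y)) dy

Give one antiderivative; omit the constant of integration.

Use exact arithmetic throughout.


Step 1. Integrate ∫(-y**2*cos(3*y)) dy by parts with u = y**2, dv = (-cos(3*y)) dy, so v = -sin(3*y)/3: now -y**2*sin(3*y)/3 + ∫(2*y*sin(3*y)/3) dy.
Step 2. Integrate ∫(2*y*sin(3*y)/3) dy by parts with u = y, dv = (2*sin(3*y)/3) dy, so v = -2*cos(3*y)/9: now -y**2*sin(3*y)/3 - 2*y*cos(3*y)/9 + ∫(2*cos(3*y)/9) dy.
Step 3. Evaluate the standard form: now -y**2*sin(3*y)/3 - 2*y*cos(3*y)/9 + 2*sin(3*y)/27.
Answer: -y**2*sin(3*y)/3 - 2*y*cos(3*y)/9 + 2*sin(3*y)/27.


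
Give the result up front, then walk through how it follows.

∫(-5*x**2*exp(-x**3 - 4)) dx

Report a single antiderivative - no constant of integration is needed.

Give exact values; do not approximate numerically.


The answer is 5*exp(-x**3 - 4)/3.
Step 1. Substitute u = x**3 + 4, turning ∫(-5*x**2*exp(-x**3 - 4)) dx into ∫(-5*exp(-u)/3) du: now ∫(-5*exp(-u)/3) du.
Step 2. Evaluate the standard form: now 5*exp(-u)/3.
Step 3. Substitute back u = x**3 + 4: now 5*exp(-x**3 - 4)/3.
Answer: 5*exp(-x**3 - 4)/3.


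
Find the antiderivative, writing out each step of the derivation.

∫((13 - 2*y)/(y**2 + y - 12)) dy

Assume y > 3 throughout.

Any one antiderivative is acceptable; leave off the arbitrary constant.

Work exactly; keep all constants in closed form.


Step 1. Decompose ∫((13 - 2*y)/(y**2 + y - 12)) dy by partial fractions, (13 - 2*y)/(y**2 + y - 12) = -3/(y + 4) + 1/(y - 3): now ∫(1/(y - 3)) dy + ∫(-3/(y + 4)) dy.
Step 2. Evaluate the standard form [assuming y > 3]: now log(y - 3) + ∫(-3/(y + 4)) dy.
Step 3. Evaluate the standard form [assuming y > -4]: now log(y - 3) - 3*log(y + 4).
Answer: log(y - 3) - 3*log(y + 4).


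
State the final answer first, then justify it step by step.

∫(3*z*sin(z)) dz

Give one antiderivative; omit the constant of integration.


The answer is -3*z*cos(z) + 3*sin(z).
Step 1. Integrate ∫(3*z*sin(z)) dz by parts with u = z, dv = (3*sin(z)) dz, so v = -3*cos(z): now -3*z*cos(z) + ∫(3*cos(z)) dz.
Step 2. Evaluate the standard form: now -3*z*cos(z) + 3*sin(z).
Answer: -3*z*cos(z) + 3*sin(z).


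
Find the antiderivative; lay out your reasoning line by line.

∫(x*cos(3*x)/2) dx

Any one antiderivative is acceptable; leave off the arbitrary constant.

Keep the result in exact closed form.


Step 1. Integrate ∫(x*cos(3*x)/2) dx by parts with u = x, dv = (cos(3*x)/2) dx, so v = sin(3*x)/6: now x*sin(3*x)/6 + ∫(-sin(3*x)/6) dx.
Step 2. Evaluate the standard form: now x*sin(3*x)/6 + cos(3*x)/18.
Answer: x*sin(3*x)/6 + cos(3*x)/18.


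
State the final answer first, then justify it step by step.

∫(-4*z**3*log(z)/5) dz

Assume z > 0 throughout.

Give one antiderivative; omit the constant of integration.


The answer is -z**4*log(z)/5 + z**4/20.
Step 1. Integrate ∫(-4*z**3*log(z)/5) dz by parts with u = log(z), dv = (-4*z**3/5) dz, so v = -z**4/5 [assuming z > 0]: now -z**4*log(z)/5 + ∫(z**3/5) dz.
Step 2. Evaluate the standard form: now -z**4*log(z)/5 + z**4/20.
Answer: -z**4*log(z)/5 + z**4/20.


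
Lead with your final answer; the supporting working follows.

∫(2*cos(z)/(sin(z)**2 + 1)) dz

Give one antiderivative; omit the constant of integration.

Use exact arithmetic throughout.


The answer is 2*atan(sin(z)).
Step 1. Substitute u = sin(z), turning ∫(2*cos(z)/(sin(z)**2 + 1)) dz into ∫(2/(u**2 + 1)) du: now ∫(2/(u**2 + 1)) du.
Step 2. Evaluate the standard form: now 2*atan(u).
Step 3. Substitute back u = sin(z): now 2*atan(sin(z)).
Answer: 2*atan(sin(z)).


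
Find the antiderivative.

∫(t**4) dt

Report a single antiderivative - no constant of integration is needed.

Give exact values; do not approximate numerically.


Answer: t**5/5.


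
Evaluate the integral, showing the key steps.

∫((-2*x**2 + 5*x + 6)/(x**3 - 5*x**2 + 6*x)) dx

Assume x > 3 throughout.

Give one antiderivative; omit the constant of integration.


Step 1. Decompose ∫((-2*x**2 + 5*x + 6)/(x**3 - 5*x**2 + 6*x)) dx by partial fractions, (-2*x**2 + 5*x + 6)/(x**3 - 5*x**2 + 6*x) = -4/(x - 2) + 1/(x - 3) + 1/x: now ∫(1/x) dx + ∫(1/(x - 3)) dx + ∫(-4/(x - 2)) dx.
Step 2. Evaluate the standard form [assuming x > 0]: now log(x) + ∫(1/(x - 3)) dx + ∫(-4/(x - 2)) dx.
Step 3. Evaluate the standard form [assuming x > 2]: now log(x) - 4*log(x - 2) + ∫(1/(x - 3)) dx.
Step 4. Evaluate the standard form [assuming x > 3]: now log(x) + log(x - 3) - 4*log(x - 2).
Answer: log(x) + log(x - 3) - 4*log(x - 2).


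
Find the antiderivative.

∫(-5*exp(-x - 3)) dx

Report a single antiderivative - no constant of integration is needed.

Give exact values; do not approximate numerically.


Answer: 5*exp(-x - 3).


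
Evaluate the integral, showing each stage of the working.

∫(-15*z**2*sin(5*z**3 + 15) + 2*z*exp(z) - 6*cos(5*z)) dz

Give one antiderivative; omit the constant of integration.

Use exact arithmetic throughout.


Step 1. Rewrite: now ∫(2*z*exp(z)) dz + ∫(-15*z**2*sin(5*z**3 + 15)) dz + ∫(-6*cos(5*z)) dz.
Step 2. Integrate ∫(2*z*exp(z)) dz by parts with u = z, dv = (2*exp(z)) dz, so v = 2*exp(z): now 2*z*exp(z) + ∫(-15*z**2*sin(5*z**3 + 15)) dz + ∫(-2*exp(z)) dz + ∫(-6*cos(5*z)) dz.
Step 3. Evaluate the standard form: now 2*z*exp(z) - 2*exp(z) + ∫(-15*z**2*sin(5*z**3 + 15)) dz + ∫(-6*cos(5*z)) dz.
Step 4. Evaluate the standard form: now 2*z*exp(z) - 2*exp(z) - 6*sin(5*z)/5 + ∫(-15*z**2*sin(5*z**3 + 15)) dz.
Step 5. Substitute u = z**3 + 3, turning ∫(-15*z**2*sin(5*z**3 + 15)) dz into ∫(-5*sin(5*u)) du: now 2*z*exp(z) - 2*exp(z) - 6*sin(5*z)/5 + ∫(-5*sin(5*u)) du.
Step 6. Evaluate the standard form: now 2*z*exp(z) - 2*exp(z) - 6*sin(5*z)/5 + cos(5*u).
Step 7. Substitute back u = z**3 + 3: now 2*z*exp(z) - 2*exp(z) - 6*sin(5*z)/5 + cos(5*z**3 + 15).
Answer: 2*z*exp(z) - 2*exp(z) - 6*sin(5*z)/5 + cos(5*z**3 + 15).


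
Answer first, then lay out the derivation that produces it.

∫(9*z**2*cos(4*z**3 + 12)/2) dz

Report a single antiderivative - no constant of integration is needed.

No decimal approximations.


The answer is 3*sin(4*z**3 + 12)/8.
Step 1. Substitute u = z**3 + 3, turning ∫(9*z**2*cos(4*z**3 + 12)/2) dz into ∫(3*cos(4*u)/2) du: now ∫(3*cos(4*u)/2) du.
Step 2. Evaluate the standard form: now 3*sin(4*u)/8.
Step 3. Substitute back u = z**3 + 3: now 3*sin(4*z**3 + 12)/8.
Answer: 3*sin(4*z**3 + 12)/8.


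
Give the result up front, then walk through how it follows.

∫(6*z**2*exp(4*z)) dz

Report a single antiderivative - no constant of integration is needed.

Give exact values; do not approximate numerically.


The answer is 3*z**2*exp(4*z)/2 - 3*z*exp(4*z)/4 + 3*exp(4*z)/16.
Step 1. Integrate ∫(6*z**2*exp(4*z)) dz by parts with u = z**2, dv = (6*exp(4*z)) dz, so v = 3*exp(4*z)/2: now 3*z**2*exp(4*z)/2 + ∫(-3*z*exp(4*z)) dz.
Step 2. Integrate ∫(-3*z*exp(4*z)) dz by parts with u = z, dv = (-3*exp(4*z)) dz, so v = -3*exp(4*z)/4: now 3*z**2*exp(4*z)/2 - 3*z*exp(4*z)/4 + ∫(3*exp(4*z)/4) dz.
Step 3. Evaluate the standard form: now 3*z**2*exp(4*z)/2 - 3*z*exp(4*z)/4 + 3*exp(4*z)/16.
Answer: 3*z**2*exp(4*z)/2 - 3*z*exp(4*z)/4 + 3*exp(4*z)/16.


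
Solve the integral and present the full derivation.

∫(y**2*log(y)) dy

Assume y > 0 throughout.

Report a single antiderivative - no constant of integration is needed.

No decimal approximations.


Step 1. Integrate ∫(y**2*log(y)) dy by parts with u = log(y), dv = (y**2) dy, so v = y**3/3 [assuming y > 0]: now y**3*log(y)/3 + ∫(-y**2/3) dy.
Step 2. Evaluate the standard form: now y**3*log(y)/3 - y**3/9.
Answer: y**3*log(y)/3 - y**3/9.


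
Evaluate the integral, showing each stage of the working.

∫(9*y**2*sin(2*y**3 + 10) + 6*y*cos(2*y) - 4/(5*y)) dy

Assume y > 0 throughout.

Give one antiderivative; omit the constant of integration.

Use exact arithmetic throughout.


Step 1. Rewrite: now ∫(-4/(5*y)) dy + ∫(6*y*cos(2*y)) dy + ∫(9*y**2*sin(2*y**3 + 10)) dy.
Step 2. Evaluate the standard form [assuming y > 0]: now -4*log(y)/5 + ∫(6*y*cos(2*y)) dy + ∫(9*y**2*sin(2*y**3 + 10)) dy.
Step 3. Integrate ∫(6*y*cos(2*y)) dy by parts with u = y, dv = (6*cos(2*y)) dy, so v = 3*sin(2*y): now 3*y*sin(2*y) - 4*log(y)/5 + ∫(9*y**2*sin(2*y**3 + 10)) dy + ∫(-3*sin(2*y)) dy.
Step 4. Evaluate the standard form: now 3*y*sin(2*y) - 4*log(y)/5 + 3*cos(2*y)/2 + ∫(9*y**2*sin(2*y**3 + 10)) dy.
Step 5. Substitute u = y**3 + 5, turning ∫(9*y**2*sin(2*y**3 + 10)) dy into ∫(3*sin(2*u)) du: now 3*y*sin(2*y) - 4*log(y)/5 + 3*cos(2*y)/2 + ∫(3*sin(2*u)) du.
Step 6. Evaluate the standard form: now 3*y*sin(2*y) - 4*log(y)/5 - 3*cos(2*u)/2 + 3*cos(2*y)/2.
Step 7. Substitute back u = y**3 + 5: now 3*y*sin(2*y) - 4*log(y)/5 + 3*cos(2*y)/2 - 3*cos(2*y**3 + 10)/2.
Answer: 3*y*sin(2*y) - 4*log(y)/5 + 3*cos(2*y)/2 - 3*cos(2*y**3 + 10)/2.


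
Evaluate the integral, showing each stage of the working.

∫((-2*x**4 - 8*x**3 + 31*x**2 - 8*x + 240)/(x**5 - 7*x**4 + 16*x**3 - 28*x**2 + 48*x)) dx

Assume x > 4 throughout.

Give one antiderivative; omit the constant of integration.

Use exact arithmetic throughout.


Step 1. Decompose ∫((-2*x**4 - 8*x**3 + 31*x**2 - 8*x + 240)/(x**5 - 7*x**4 + 16*x**3 - 28*x**2 + 48*x)) dx by partial fractions, (-2*x**4 - 8*x**3 + 31*x**2 - 8*x + 240)/(x**5 - 7*x**4 + 16*x**3 - 28*x**2 + 48*x) = 3/(x**2 + 4) - 3/(x - 3) - 4/(x - 4) + 5/x: now ∫(5/x) dx + ∫(-4/(x - 4)) dx + ∫(-3/(x - 3)) dx + ∫(3/(x**2 + 4)) dx.
Step 2. Evaluate the standard form [assuming x > 3]: now -3*log(x - 3) + ∫(5/x) dx + ∫(-4/(x - 4)) dx + ∫(3/(x**2 + 4)) dx.
Step 3. Evaluate the standard form [assuming x > 4]: now -4*log(x - 4) - 3*log(x - 3) + ∫(5/x) dx + ∫(3/(x**2 + 4)) dx.
Step 4. Evaluate the standard form [assuming x > 0]: now 5*log(x) - 4*log(x - 4) - 3*log(x - 3) + ∫(3/(x**2 + 4)) dx.
Step 5. Evaluate the standard form: now 5*log(x) - 4*log(x - 4) - 3*log(x - 3) + 3*atan(x/2)/2.
Answer: 5*log(x) - 4*log(x - 4) - 3*log(x - 3) + 3*atan(x/2)/2.
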